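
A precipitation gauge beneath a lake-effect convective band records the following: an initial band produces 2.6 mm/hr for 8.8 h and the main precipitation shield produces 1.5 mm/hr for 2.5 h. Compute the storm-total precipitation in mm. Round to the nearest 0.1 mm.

Total = Σ Rᵢ Δtᵢ = 2.6 × 8.8 + 1.5 × 2.5
      = 22.88 + 3.75 = 26.6 mm.

total ≈ 26.6 mm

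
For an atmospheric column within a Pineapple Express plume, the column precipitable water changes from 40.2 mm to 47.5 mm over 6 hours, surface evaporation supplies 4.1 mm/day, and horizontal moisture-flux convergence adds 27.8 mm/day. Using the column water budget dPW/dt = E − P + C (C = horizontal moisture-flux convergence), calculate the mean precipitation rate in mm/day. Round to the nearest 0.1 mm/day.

dPW/dt = (47.5 − 40.2) mm / (6/24 day) = +29.200 mm/day.
P = E + C − dPW/dt = 4.1 + (27.8) − (+29.200) = 2.7 mm/day.

P ≈ 2.7 mm/day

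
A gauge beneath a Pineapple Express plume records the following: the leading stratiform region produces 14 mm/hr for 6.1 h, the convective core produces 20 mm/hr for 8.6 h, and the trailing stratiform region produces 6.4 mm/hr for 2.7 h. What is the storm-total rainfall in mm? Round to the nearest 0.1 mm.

total ≈ 274.7 mm

Total = Σ Rᵢ Δtᵢ = 14 × 6.1 + 20 × 8.6 + 6.4 × 2.7
      = 85.4 + 172 + 17.28 = 274.7 mm.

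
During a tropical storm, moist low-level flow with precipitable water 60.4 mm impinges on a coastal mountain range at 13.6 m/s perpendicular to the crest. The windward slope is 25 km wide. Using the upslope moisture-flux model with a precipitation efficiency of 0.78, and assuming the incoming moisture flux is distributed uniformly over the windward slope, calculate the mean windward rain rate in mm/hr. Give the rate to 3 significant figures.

Incoming column moisture flux per unit ridge length: F = V × PW = 13.6 × 60.4 = 821.44 mm·m/s.
Spread over the 25 km slope with efficiency ε = 0.78: R = ε·F/W = 0.78 × 821.44 / 25000 m = 2.563e-02 mm/s.
R = 2.563e-02 × 3600 = 92.3 mm/hr.

R ≈ 92.3 mm/hr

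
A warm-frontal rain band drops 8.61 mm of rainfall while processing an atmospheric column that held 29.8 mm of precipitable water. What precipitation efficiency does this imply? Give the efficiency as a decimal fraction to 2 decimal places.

ε ≈ 0.29

ε = rainfall / PW = 8.61 / 29.8 = 0.29.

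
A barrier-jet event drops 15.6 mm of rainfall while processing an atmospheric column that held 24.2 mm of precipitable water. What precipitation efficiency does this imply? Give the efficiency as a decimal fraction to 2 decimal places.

ε = rainfall / PW = 15.6 / 24.2 = 0.64.

ε ≈ 0.64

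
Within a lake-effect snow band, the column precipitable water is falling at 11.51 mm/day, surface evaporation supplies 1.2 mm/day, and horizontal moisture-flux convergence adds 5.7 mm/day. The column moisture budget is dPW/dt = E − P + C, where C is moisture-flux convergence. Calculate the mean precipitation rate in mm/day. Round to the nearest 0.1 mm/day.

dPW/dt = -11.51 mm/day.
P = E + C − dPW/dt = 1.2 + (5.7) − (-11.51) = 18.4 mm/day.

P ≈ 18.4 mm/day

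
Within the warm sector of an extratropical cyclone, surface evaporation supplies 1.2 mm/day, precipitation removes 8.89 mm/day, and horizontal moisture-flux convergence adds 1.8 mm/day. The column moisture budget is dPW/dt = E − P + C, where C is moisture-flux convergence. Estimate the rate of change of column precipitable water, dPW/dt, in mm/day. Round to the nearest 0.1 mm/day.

dPW/dt = E − P + C = 1.2 − 8.89 + (1.8) = -5.9 mm/day.

dPW/dt ≈ -5.9 mm/day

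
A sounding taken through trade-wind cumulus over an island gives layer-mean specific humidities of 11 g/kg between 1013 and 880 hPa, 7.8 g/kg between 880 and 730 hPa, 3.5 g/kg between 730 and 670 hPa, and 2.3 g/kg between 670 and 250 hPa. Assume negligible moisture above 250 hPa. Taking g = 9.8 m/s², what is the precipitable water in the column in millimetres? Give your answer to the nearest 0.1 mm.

PW ≈ 38.9 mm

Precipitable water is the column-integrated vapour mass per unit area: PW = (1/g) Σ q̄ Δp, with q in kg/kg and Δp in Pa (1 kg/m² of water = 1 mm).
Layer 1013–880 hPa: Δp = 133 hPa = 13300 Pa, q̄ = 0.011 kg/kg → 0.011 × 13300 / 9.8 = 14.93 mm
Layer 880–730 hPa: Δp = 150 hPa = 15000 Pa, q̄ = 0.0078 kg/kg → 0.0078 × 15000 / 9.8 = 11.94 mm
Layer 730–670 hPa: Δp = 60 hPa = 6000 Pa, q̄ = 0.0035 kg/kg → 0.0035 × 6000 / 9.8 = 2.14 mm
Layer 670–250 hPa: Δp = 420 hPa = 42000 Pa, q̄ = 0.0023 kg/kg → 0.0023 × 42000 / 9.8 = 9.86 mm
PW = 14.93 + 11.94 + 2.14 + 9.86 = 38.87 ≈ 38.9 mm.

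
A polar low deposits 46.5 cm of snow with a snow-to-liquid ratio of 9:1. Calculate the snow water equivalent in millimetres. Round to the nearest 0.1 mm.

SWE = snow depth / ratio = 46.5 cm / 9 = 5.167 cm = 51.7 mm.

SWE ≈ 51.7 mm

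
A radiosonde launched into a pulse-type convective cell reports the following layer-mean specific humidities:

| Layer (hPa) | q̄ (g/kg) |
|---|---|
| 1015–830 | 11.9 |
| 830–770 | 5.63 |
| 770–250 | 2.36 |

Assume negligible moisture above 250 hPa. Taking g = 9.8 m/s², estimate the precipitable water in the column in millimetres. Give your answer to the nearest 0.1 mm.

Precipitable water is the column-integrated vapour mass per unit area: PW = (1/g) Σ q̄ Δp, with q in kg/kg and Δp in Pa (1 kg/m² of water = 1 mm).
Layer 1015–830 hPa: Δp = 185 hPa = 18500 Pa, q̄ = 0.0119 kg/kg → 0.0119 × 18500 / 9.8 = 22.46 mm
Layer 830–770 hPa: Δp = 60 hPa = 6000 Pa, q̄ = 0.00563 kg/kg → 0.00563 × 6000 / 9.8 = 3.45 mm
Layer 770–250 hPa: Δp = 520 hPa = 52000 Pa, q̄ = 0.00236 kg/kg → 0.00236 × 52000 / 9.8 = 12.52 mm
PW = 22.46 + 3.45 + 12.52 = 38.43 ≈ 38.4 mm.

PW ≈ 38.4 mm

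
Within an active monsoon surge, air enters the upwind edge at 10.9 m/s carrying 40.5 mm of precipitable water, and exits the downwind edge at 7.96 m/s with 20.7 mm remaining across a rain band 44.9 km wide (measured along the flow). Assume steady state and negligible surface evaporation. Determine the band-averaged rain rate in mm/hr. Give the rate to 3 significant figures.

R ≈ 22.2 mm/hr

Column moisture flux per unit crosswind length is F = V × PW.
Inflow: F_in = 10.9 × 40.5 = 441.45 mm·m/s
Outflow: F_out = 7.96 × 20.7 = 164.772 mm·m/s
Steady-state rate R = (F_in − F_out)/L = (441.45 − 164.772) / 44900 m = 6.162e-03 mm/s.
R = 6.162e-03 × 3600 = 22.2 mm/hr.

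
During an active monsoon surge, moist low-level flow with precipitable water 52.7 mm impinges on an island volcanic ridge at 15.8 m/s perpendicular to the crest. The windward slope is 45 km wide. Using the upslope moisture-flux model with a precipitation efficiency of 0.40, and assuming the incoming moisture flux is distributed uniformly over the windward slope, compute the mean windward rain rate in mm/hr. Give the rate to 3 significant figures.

Incoming column moisture flux per unit ridge length: F = V × PW = 15.8 × 52.7 = 832.66 mm·m/s.
Spread over the 45 km slope with efficiency ε = 0.40: R = ε·F/W = 0.40 × 832.66 / 45000 m = 7.401e-03 mm/s.
R = 7.401e-03 × 3600 = 26.6 mm/hr.

R ≈ 26.6 mm/hr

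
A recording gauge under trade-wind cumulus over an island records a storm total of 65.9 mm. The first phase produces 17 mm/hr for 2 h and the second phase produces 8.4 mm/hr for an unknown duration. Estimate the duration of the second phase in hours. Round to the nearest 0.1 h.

Known phases: 17 × 2 = 34 mm.
Remaining depth = 65.9 − 34 = 31.9 mm.
Duration = 31.9 / 8.4 = 3.8 h.

duration ≈ 3.8 h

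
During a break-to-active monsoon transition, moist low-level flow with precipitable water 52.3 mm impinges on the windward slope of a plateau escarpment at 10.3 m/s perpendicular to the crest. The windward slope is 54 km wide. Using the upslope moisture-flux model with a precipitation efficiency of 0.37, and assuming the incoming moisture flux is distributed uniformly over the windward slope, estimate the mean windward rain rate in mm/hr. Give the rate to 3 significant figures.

Incoming column moisture flux per unit ridge length: F = V × PW = 10.3 × 52.3 = 538.69 mm·m/s.
Spread over the 54 km slope with efficiency ε = 0.37: R = ε·F/W = 0.37 × 538.69 / 54000 m = 3.691e-03 mm/s.
R = 3.691e-03 × 3600 = 13.3 mm/hr.

R ≈ 13.3 mm/hr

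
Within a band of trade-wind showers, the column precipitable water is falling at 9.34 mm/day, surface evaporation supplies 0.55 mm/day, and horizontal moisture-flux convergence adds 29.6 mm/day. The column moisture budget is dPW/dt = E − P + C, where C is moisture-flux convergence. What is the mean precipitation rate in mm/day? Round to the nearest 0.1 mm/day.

P ≈ 39.5 mm/day

dPW/dt = -9.34 mm/day.
P = E + C − dPW/dt = 0.55 + (29.6) − (-9.34) = 39.5 mm/day.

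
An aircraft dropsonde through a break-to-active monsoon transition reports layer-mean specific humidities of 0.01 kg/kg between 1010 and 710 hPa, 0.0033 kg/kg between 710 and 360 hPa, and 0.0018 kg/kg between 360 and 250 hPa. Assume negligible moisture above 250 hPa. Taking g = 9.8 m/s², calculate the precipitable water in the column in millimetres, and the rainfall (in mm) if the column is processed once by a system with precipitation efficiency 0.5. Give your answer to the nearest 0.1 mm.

PW ≈ 44.4 mm; rainfall ≈ 22.2 mm

Precipitable water is the column-integrated vapour mass per unit area: PW = (1/g) Σ q̄ Δp, with q in kg/kg and Δp in Pa (1 kg/m² of water = 1 mm).
Layer 1010–710 hPa: Δp = 300 hPa = 30000 Pa, q̄ = 0.01 kg/kg → 0.01 × 30000 / 9.8 = 30.61 mm
Layer 710–360 hPa: Δp = 350 hPa = 35000 Pa, q̄ = 0.0033 kg/kg → 0.0033 × 35000 / 9.8 = 11.79 mm
Layer 360–250 hPa: Δp = 110 hPa = 11000 Pa, q̄ = 0.0018 kg/kg → 0.0018 × 11000 / 9.8 = 2.02 mm
PW = 30.61 + 11.79 + 2.02 = 44.42 ≈ 44.4 mm.
Rainfall = ε × PW = 0.5 × 44.4 = 22.2 mm.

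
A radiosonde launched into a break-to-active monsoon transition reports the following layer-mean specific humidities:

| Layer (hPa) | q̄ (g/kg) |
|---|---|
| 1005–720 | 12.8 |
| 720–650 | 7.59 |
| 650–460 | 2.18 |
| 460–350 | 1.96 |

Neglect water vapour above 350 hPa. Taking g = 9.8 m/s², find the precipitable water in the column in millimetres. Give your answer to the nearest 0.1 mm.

Precipitable water is the column-integrated vapour mass per unit area: PW = (1/g) Σ q̄ Δp, with q in kg/kg and Δp in Pa (1 kg/m² of water = 1 mm).
Layer 1005–720 hPa: Δp = 285 hPa = 28500 Pa, q̄ = 0.0128 kg/kg → 0.0128 × 28500 / 9.8 = 37.22 mm
Layer 720–650 hPa: Δp = 70 hPa = 7000 Pa, q̄ = 0.00759 kg/kg → 0.00759 × 7000 / 9.8 = 5.42 mm
Layer 650–460 hPa: Δp = 190 hPa = 19000 Pa, q̄ = 0.00218 kg/kg → 0.00218 × 19000 / 9.8 = 4.23 mm
Layer 460–350 hPa: Δp = 110 hPa = 11000 Pa, q̄ = 0.00196 kg/kg → 0.00196 × 11000 / 9.8 = 2.20 mm
PW = 37.22 + 5.42 + 4.23 + 2.20 = 49.07 ≈ 49.1 mm.

PW ≈ 49.1 mm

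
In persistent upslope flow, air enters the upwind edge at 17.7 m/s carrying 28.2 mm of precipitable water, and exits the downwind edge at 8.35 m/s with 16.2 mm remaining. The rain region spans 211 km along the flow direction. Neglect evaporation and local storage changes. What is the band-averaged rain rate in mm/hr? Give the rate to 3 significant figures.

R ≈ 6.21 mm/hr

Column moisture flux per unit crosswind length is F = V × PW.
Inflow: F_in = 17.7 × 28.2 = 499.14 mm·m/s
Outflow: F_out = 8.35 × 16.2 = 135.27 mm·m/s
Steady-state rate R = (F_in − F_out)/L = (499.14 − 135.27) / 211000 m = 1.725e-03 mm/s.
R = 1.725e-03 × 3600 = 6.21 mm/hr.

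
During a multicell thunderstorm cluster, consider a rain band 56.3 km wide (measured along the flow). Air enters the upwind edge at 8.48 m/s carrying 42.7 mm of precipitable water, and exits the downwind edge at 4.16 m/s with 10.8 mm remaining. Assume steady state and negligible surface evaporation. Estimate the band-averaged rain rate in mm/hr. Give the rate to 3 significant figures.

R ≈ 20.3 mm/hr

Column moisture flux per unit crosswind length is F = V × PW.
Inflow: F_in = 8.48 × 42.7 = 362.096 mm·m/s
Outflow: F_out = 4.16 × 10.8 = 44.928 mm·m/s
Steady-state rate R = (F_in − F_out)/L = (362.096 − 44.928) / 56300 m = 5.634e-03 mm/s.
R = 5.634e-03 × 3600 = 20.3 mm/hr.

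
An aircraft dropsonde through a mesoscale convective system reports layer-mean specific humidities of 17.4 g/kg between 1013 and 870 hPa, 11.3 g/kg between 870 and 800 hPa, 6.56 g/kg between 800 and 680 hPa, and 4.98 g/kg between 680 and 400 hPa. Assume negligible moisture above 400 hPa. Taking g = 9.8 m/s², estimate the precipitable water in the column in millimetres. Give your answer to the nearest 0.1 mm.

Precipitable water is the column-integrated vapour mass per unit area: PW = (1/g) Σ q̄ Δp, with q in kg/kg and Δp in Pa (1 kg/m² of water = 1 mm).
Layer 1013–870 hPa: Δp = 143 hPa = 14300 Pa, q̄ = 0.0174 kg/kg → 0.0174 × 14300 / 9.8 = 25.39 mm
Layer 870–800 hPa: Δp = 70 hPa = 7000 Pa, q̄ = 0.0113 kg/kg → 0.0113 × 7000 / 9.8 = 8.07 mm
Layer 800–680 hPa: Δp = 120 hPa = 12000 Pa, q̄ = 0.00656 kg/kg → 0.00656 × 12000 / 9.8 = 8.03 mm
Layer 680–400 hPa: Δp = 280 hPa = 28000 Pa, q̄ = 0.00498 kg/kg → 0.00498 × 28000 / 9.8 = 14.23 mm
PW = 25.39 + 8.07 + 8.03 + 14.23 = 55.72 ≈ 55.7 mm.

PW ≈ 55.7 mm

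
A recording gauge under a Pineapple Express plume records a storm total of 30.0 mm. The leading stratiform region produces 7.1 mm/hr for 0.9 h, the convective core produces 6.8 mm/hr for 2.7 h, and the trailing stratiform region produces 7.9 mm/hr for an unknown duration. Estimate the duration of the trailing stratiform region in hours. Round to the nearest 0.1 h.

Known phases: 7.1 × 0.9 + 6.8 × 2.7 = 6.39 + 18.36 = 24.75 mm.
Remaining depth = 30.0 − 24.75 = 5.25 mm.
Duration = 5.25 / 7.9 = 0.7 h.

duration ≈ 0.7 h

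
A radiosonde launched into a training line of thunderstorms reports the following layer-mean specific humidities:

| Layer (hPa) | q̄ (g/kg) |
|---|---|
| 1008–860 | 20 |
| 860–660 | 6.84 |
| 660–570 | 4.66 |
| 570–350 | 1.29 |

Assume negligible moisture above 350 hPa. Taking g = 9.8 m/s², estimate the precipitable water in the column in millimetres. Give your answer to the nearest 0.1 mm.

Precipitable water is the column-integrated vapour mass per unit area: PW = (1/g) Σ q̄ Δp, with q in kg/kg and Δp in Pa (1 kg/m² of water = 1 mm).
Layer 1008–860 hPa: Δp = 148 hPa = 14800 Pa, q̄ = 0.02 kg/kg → 0.02 × 14800 / 9.8 = 30.20 mm
Layer 860–660 hPa: Δp = 200 hPa = 20000 Pa, q̄ = 0.00684 kg/kg → 0.00684 × 20000 / 9.8 = 13.96 mm
Layer 660–570 hPa: Δp = 90 hPa = 9000 Pa, q̄ = 0.00466 kg/kg → 0.00466 × 9000 / 9.8 = 4.28 mm
Layer 570–350 hPa: Δp = 220 hPa = 22000 Pa, q̄ = 0.00129 kg/kg → 0.00129 × 22000 / 9.8 = 2.90 mm
PW = 30.20 + 13.96 + 4.28 + 2.90 = 51.34 ≈ 51.3 mm.

PW ≈ 51.3 mm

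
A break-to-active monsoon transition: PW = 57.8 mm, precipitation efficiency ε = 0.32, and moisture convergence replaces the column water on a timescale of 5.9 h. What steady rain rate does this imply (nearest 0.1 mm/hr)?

R ≈ 3.1 mm/hr

Each overturning extracts ε × PW = 0.32 × 57.8 = 18.496 mm.
Rate = ε·PW / τ = 18.496 / 5.9 h = 3.1 mm/hr.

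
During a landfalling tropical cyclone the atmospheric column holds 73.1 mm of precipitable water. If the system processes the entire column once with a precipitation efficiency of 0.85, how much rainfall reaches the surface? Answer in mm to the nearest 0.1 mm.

Rainfall = ε × PW = 0.85 × 73.1 = 62.1 mm.

rainfall ≈ 62.1 mm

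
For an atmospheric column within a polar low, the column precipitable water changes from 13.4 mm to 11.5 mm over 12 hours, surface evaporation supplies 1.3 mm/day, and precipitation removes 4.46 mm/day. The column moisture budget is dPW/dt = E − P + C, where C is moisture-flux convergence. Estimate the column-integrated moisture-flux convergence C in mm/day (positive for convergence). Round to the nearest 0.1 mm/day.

C ≈ -0.6 mm/day

dPW/dt = (11.5 − 13.4) mm / (12/24 day) = -3.800 mm/day.
C = dPW/dt − E + P = (-3.800) − 1.3 + 4.46 = -0.6 mm/day.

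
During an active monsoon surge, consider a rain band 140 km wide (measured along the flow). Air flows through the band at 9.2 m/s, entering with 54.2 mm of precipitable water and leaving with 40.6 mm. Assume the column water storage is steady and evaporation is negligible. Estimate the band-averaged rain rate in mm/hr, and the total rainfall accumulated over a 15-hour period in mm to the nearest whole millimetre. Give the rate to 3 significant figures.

Column moisture flux per unit crosswind length is F = V × PW.
Inflow: F_in = 9.2 × 54.2 = 498.64 mm·m/s
Outflow: F_out = 9.2 × 40.6 = 373.52 mm·m/s
Steady-state rate R = (F_in − F_out)/L = (498.64 − 373.52) / 140000 m = 8.937e-04 mm/s.
R = 8.937e-04 × 3600 = 3.22 mm/hr.
Over 15 h: total = 3.22 × 15 = 48.3 ≈ 48 mm.

R ≈ 3.22 mm/hr; total ≈ 48 mm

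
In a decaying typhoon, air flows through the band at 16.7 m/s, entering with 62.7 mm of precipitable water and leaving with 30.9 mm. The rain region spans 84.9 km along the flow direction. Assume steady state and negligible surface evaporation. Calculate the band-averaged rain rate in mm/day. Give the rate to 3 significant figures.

R ≈ 540 mm/day

Column moisture flux per unit crosswind length is F = V × PW.
Inflow: F_in = 16.7 × 62.7 = 1047.09 mm·m/s
Outflow: F_out = 16.7 × 30.9 = 516.03 mm·m/s
Steady-state rate R = (F_in − F_out)/L = (1047.09 − 516.03) / 84900 m = 6.255e-03 mm/s.
R = 6.255e-03 × 3600 × 24 = 540 mm/day.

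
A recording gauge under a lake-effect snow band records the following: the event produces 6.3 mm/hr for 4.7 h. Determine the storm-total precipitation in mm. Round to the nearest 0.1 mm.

total ≈ 29.6 mm

Total = Σ Rᵢ Δtᵢ = 6.3 × 4.7
      = 29.61 = 29.6 mm.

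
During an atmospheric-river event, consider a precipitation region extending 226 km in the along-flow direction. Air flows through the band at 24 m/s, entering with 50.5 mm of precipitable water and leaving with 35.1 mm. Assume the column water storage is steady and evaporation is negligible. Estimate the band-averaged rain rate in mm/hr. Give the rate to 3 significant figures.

Column moisture flux per unit crosswind length is F = V × PW.
Inflow: F_in = 24 × 50.5 = 1212 mm·m/s
Outflow: F_out = 24 × 35.1 = 842.4 mm·m/s
Steady-state rate R = (F_in − F_out)/L = (1212 − 842.4) / 226000 m = 1.635e-03 mm/s.
R = 1.635e-03 × 3600 = 5.89 mm/hr.

R ≈ 5.89 mm/hr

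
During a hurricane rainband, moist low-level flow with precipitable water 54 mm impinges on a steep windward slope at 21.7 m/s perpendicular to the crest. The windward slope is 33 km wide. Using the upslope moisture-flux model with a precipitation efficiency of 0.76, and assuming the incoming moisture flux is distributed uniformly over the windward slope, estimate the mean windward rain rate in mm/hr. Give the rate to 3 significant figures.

R ≈ 97.2 mm/hr

Incoming column moisture flux per unit ridge length: F = V × PW = 21.7 × 54 = 1171.8 mm·m/s.
Spread over the 33 km slope with efficiency ε = 0.76: R = ε·F/W = 0.76 × 1171.8 / 33000 m = 2.699e-02 mm/s.
R = 2.699e-02 × 3600 = 97.2 mm/hr.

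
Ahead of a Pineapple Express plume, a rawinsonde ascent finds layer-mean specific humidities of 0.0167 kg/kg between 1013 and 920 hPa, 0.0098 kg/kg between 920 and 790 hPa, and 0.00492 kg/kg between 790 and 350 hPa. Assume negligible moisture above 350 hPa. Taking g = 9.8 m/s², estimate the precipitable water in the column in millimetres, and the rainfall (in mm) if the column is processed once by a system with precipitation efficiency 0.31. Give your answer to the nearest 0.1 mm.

Precipitable water is the column-integrated vapour mass per unit area: PW = (1/g) Σ q̄ Δp, with q in kg/kg and Δp in Pa (1 kg/m² of water = 1 mm).
Layer 1013–920 hPa: Δp = 93 hPa = 9300 Pa, q̄ = 0.0167 kg/kg → 0.0167 × 9300 / 9.8 = 15.85 mm
Layer 920–790 hPa: Δp = 130 hPa = 13000 Pa, q̄ = 0.0098 kg/kg → 0.0098 × 13000 / 9.8 = 13.00 mm
Layer 790–350 hPa: Δp = 440 hPa = 44000 Pa, q̄ = 0.00492 kg/kg → 0.00492 × 44000 / 9.8 = 22.09 mm
PW = 15.85 + 13.00 + 22.09 = 50.94 ≈ 50.9 mm.
Rainfall = ε × PW = 0.31 × 50.9 = 15.8 mm.

PW ≈ 50.9 mm; rainfall ≈ 15.8 mm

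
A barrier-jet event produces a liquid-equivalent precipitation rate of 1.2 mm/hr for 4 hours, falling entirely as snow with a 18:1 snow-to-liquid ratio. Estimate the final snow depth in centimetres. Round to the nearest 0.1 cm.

Liquid-equivalent depth = 1.2 × 4 = 4.8 mm.
Snow depth = 4.8 mm × 18 = 86.4 mm = 8.6 cm.

snow depth ≈ 8.6 cm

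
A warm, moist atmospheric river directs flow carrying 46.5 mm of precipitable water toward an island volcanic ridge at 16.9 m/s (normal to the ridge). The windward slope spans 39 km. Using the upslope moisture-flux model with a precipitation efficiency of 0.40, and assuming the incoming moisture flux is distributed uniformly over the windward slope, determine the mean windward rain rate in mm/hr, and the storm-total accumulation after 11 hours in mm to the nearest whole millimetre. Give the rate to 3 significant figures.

R ≈ 29.0 mm/hr; total ≈ 319 mm

Incoming column moisture flux per unit ridge length: F = V × PW = 16.9 × 46.5 = 785.85 mm·m/s.
Spread over the 39 km slope with efficiency ε = 0.40: R = ε·F/W = 0.40 × 785.85 / 39000 m = 8.060e-03 mm/s.
R = 8.060e-03 × 3600 = 29.0 mm/hr.
Over 11 h: total = 29.0 × 11 = 319 mm.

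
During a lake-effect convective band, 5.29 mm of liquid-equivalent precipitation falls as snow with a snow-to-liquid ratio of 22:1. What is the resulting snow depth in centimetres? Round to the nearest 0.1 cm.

Snow depth = liquid × ratio = 5.29 mm × 22 = 116.38 mm = 11.6 cm.

snow depth ≈ 11.6 cm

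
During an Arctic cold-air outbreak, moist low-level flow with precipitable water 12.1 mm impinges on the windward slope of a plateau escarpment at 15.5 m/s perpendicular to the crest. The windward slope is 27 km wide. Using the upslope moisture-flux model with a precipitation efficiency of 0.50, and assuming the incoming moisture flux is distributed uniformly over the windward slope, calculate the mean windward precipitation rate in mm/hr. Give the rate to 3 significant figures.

Incoming column moisture flux per unit ridge length: F = V × PW = 15.5 × 12.1 = 187.55 mm·m/s.
Spread over the 27 km slope with efficiency ε = 0.50: R = ε·F/W = 0.50 × 187.55 / 27000 m = 3.473e-03 mm/s.
R = 3.473e-03 × 3600 = 12.5 mm/hr.

R ≈ 12.5 mm/hr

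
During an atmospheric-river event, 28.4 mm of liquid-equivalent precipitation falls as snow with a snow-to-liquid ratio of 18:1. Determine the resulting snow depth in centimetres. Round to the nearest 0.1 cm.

snow depth ≈ 51.1 cm

Snow depth = liquid × ratio = 28.4 mm × 18 = 511.2 mm = 51.1 cm.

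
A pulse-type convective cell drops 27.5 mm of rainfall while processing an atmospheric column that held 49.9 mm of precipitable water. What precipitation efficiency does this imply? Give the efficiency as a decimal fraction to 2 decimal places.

ε = rainfall / PW = 27.5 / 49.9 = 0.55.

ε ≈ 0.55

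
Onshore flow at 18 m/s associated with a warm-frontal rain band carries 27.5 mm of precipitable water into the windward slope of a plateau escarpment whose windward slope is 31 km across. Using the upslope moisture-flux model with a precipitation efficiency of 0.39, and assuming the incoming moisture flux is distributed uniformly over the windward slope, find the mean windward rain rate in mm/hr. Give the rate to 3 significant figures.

Incoming column moisture flux per unit ridge length: F = V × PW = 18 × 27.5 = 495 mm·m/s.
Spread over the 31 km slope with efficiency ε = 0.39: R = ε·F/W = 0.39 × 495 / 31000 m = 6.227e-03 mm/s.
R = 6.227e-03 × 3600 = 22.4 mm/hr.

R ≈ 22.4 mm/hr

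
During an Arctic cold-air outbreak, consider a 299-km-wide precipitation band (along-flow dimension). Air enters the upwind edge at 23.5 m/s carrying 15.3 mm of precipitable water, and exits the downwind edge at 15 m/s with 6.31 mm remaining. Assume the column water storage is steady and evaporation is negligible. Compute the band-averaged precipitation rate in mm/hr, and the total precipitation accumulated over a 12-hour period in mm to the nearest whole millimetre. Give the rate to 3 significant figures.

Column moisture flux per unit crosswind length is F = V × PW.
Inflow: F_in = 23.5 × 15.3 = 359.55 mm·m/s
Outflow: F_out = 15 × 6.31 = 94.65 mm·m/s
Steady-state rate R = (F_in − F_out)/L = (359.55 − 94.65) / 299000 m = 8.860e-04 mm/s.
R = 8.860e-04 × 3600 = 3.19 mm/hr.
Over 12 h: total = 3.19 × 12 = 38.28 ≈ 38 mm.

R ≈ 3.19 mm/hr; total ≈ 38 mm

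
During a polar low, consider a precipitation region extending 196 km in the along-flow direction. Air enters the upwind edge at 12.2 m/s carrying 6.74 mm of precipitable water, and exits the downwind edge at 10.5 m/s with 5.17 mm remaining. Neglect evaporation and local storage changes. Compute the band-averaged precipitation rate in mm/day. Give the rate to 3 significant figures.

R ≈ 12.3 mm/day

Column moisture flux per unit crosswind length is F = V × PW.
Inflow: F_in = 12.2 × 6.74 = 82.228 mm·m/s
Outflow: F_out = 10.5 × 5.17 = 54.285 mm·m/s
Steady-state rate R = (F_in − F_out)/L = (82.228 − 54.285) / 196000 m = 1.426e-04 mm/s.
R = 1.426e-04 × 3600 × 24 = 12.3 mm/day.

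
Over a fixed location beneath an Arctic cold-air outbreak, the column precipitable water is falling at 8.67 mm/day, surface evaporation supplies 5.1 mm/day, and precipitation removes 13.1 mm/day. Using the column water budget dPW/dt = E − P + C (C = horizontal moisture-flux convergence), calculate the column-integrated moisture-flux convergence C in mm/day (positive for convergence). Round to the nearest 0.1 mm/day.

dPW/dt = -8.67 mm/day.
C = dPW/dt − E + P = (-8.67) − 5.1 + 13.1 = -0.7 mm/day.

C ≈ -0.7 mm/day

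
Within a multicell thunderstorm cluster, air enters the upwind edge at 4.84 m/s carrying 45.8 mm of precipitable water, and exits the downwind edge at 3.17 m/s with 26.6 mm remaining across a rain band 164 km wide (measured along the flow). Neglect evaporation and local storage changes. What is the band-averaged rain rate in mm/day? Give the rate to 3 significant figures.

Column moisture flux per unit crosswind length is F = V × PW.
Inflow: F_in = 4.84 × 45.8 = 221.672 mm·m/s
Outflow: F_out = 3.17 × 26.6 = 84.322 mm·m/s
Steady-state rate R = (F_in − F_out)/L = (221.672 − 84.322) / 164000 m = 8.375e-04 mm/s.
R = 8.375e-04 × 3600 × 24 = 72.4 mm/day.

R ≈ 72.4 mm/day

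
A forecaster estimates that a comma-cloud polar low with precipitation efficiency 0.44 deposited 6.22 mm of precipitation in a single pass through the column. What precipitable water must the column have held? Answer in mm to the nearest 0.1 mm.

PW ≈ 14.1 mm

PW = precipitation / ε = 6.22 / 0.44 = 14.1 mm.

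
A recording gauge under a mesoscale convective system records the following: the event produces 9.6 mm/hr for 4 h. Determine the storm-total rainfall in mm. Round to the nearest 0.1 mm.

Total = Σ Rᵢ Δtᵢ = 9.6 × 4
      = 38.4 = 38.4 mm.

total ≈ 38.4 mm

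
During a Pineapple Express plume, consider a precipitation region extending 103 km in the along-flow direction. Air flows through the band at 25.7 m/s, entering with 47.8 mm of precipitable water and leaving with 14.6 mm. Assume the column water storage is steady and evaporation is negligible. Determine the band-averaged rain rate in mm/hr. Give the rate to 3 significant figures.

Column moisture flux per unit crosswind length is F = V × PW.
Inflow: F_in = 25.7 × 47.8 = 1228.46 mm·m/s
Outflow: F_out = 25.7 × 14.6 = 375.22 mm·m/s
Steady-state rate R = (F_in − F_out)/L = (1228.46 − 375.22) / 103000 m = 8.284e-03 mm/s.
R = 8.284e-03 × 3600 = 29.8 mm/hr.

R ≈ 29.8 mm/hr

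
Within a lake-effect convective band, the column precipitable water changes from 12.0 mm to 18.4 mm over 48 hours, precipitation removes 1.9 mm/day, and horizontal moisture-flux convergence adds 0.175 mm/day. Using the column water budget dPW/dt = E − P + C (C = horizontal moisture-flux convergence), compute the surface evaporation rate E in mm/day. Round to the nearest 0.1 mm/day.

E ≈ 4.9 mm/day

dPW/dt = (18.4 − 12.0) mm / (48/24 day) = +3.200 mm/day.
E = dPW/dt + P − C = (+3.200) + 1.9 − (0.175) = 4.9 mm/day.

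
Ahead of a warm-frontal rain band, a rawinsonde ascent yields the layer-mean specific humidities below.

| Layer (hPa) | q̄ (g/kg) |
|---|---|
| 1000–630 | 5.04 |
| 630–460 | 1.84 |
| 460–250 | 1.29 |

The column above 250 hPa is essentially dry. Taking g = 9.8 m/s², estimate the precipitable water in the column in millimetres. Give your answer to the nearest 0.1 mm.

PW ≈ 25.0 mm

Precipitable water is the column-integrated vapour mass per unit area: PW = (1/g) Σ q̄ Δp, with q in kg/kg and Δp in Pa (1 kg/m² of water = 1 mm).
Layer 1000–630 hPa: Δp = 370 hPa = 37000 Pa, q̄ = 0.00504 kg/kg → 0.00504 × 37000 / 9.8 = 19.03 mm
Layer 630–460 hPa: Δp = 170 hPa = 17000 Pa, q̄ = 0.00184 kg/kg → 0.00184 × 17000 / 9.8 = 3.19 mm
Layer 460–250 hPa: Δp = 210 hPa = 21000 Pa, q̄ = 0.00129 kg/kg → 0.00129 × 21000 / 9.8 = 2.76 mm
PW = 19.03 + 3.19 + 2.76 = 24.98 ≈ 25.0 mm.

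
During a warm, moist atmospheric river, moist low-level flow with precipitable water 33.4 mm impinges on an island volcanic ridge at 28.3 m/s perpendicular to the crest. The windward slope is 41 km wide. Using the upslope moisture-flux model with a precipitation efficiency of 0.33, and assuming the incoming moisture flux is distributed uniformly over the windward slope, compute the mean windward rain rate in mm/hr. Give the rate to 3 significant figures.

Incoming column moisture flux per unit ridge length: F = V × PW = 28.3 × 33.4 = 945.22 mm·m/s.
Spread over the 41 km slope with efficiency ε = 0.33: R = ε·F/W = 0.33 × 945.22 / 41000 m = 7.608e-03 mm/s.
R = 7.608e-03 × 3600 = 27.4 mm/hr.

R ≈ 27.4 mm/hr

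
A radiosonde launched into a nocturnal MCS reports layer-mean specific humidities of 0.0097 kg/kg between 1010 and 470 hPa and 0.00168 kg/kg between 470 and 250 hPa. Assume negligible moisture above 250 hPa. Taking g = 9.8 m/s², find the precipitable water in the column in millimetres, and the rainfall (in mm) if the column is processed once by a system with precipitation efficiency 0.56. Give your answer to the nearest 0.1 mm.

PW ≈ 57.2 mm; rainfall ≈ 32.0 mm

Precipitable water is the column-integrated vapour mass per unit area: PW = (1/g) Σ q̄ Δp, with q in kg/kg and Δp in Pa (1 kg/m² of water = 1 mm).
Layer 1010–470 hPa: Δp = 540 hPa = 54000 Pa, q̄ = 0.0097 kg/kg → 0.0097 × 54000 / 9.8 = 53.45 mm
Layer 470–250 hPa: Δp = 220 hPa = 22000 Pa, q̄ = 0.00168 kg/kg → 0.00168 × 22000 / 9.8 = 3.77 mm
PW = 53.45 + 3.77 = 57.22 ≈ 57.2 mm.
Rainfall = ε × PW = 0.56 × 57.2 = 32.0 mm.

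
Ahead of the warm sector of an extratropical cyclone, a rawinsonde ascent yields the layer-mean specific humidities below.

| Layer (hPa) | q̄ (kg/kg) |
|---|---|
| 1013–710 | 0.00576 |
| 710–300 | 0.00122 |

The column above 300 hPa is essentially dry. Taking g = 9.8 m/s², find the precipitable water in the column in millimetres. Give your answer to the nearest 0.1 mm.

Precipitable water is the column-integrated vapour mass per unit area: PW = (1/g) Σ q̄ Δp, with q in kg/kg and Δp in Pa (1 kg/m² of water = 1 mm).
Layer 1013–710 hPa: Δp = 303 hPa = 30300 Pa, q̄ = 0.00576 kg/kg → 0.00576 × 30300 / 9.8 = 17.81 mm
Layer 710–300 hPa: Δp = 410 hPa = 41000 Pa, q̄ = 0.00122 kg/kg → 0.00122 × 41000 / 9.8 = 5.10 mm
PW = 17.81 + 5.10 = 22.91 ≈ 22.9 mm.

PW ≈ 22.9 mm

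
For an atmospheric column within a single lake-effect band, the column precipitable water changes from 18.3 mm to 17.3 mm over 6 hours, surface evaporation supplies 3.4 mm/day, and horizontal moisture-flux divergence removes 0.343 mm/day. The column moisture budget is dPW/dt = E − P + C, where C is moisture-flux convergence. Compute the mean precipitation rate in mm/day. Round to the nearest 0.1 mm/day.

dPW/dt = (17.3 − 18.3) mm / (6/24 day) = -4.000 mm/day.
P = E + C − dPW/dt = 3.4 + (-0.343) − (-4.000) = 7.1 mm/day.

P ≈ 7.1 mm/day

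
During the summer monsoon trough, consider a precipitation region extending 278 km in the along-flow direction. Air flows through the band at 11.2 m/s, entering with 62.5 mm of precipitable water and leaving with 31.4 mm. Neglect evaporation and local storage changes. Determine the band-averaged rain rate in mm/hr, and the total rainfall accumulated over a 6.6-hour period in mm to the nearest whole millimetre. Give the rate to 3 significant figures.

R ≈ 4.51 mm/hr; total ≈ 30 mm

Column moisture flux per unit crosswind length is F = V × PW.
Inflow: F_in = 11.2 × 62.5 = 700 mm·m/s
Outflow: F_out = 11.2 × 31.4 = 351.68 mm·m/s
Steady-state rate R = (F_in − F_out)/L = (700 − 351.68) / 278000 m = 1.253e-03 mm/s.
R = 1.253e-03 × 3600 = 4.51 mm/hr.
Over 6.6 h: total = 4.51 × 6.6 = 29.766 ≈ 30 mm.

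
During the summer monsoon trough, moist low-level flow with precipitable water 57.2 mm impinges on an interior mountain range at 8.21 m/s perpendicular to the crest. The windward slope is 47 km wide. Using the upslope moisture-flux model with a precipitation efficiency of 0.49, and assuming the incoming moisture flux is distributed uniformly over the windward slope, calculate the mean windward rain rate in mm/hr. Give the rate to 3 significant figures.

Incoming column moisture flux per unit ridge length: F = V × PW = 8.21 × 57.2 = 469.612 mm·m/s.
Spread over the 47 km slope with efficiency ε = 0.49: R = ε·F/W = 0.49 × 469.612 / 47000 m = 4.896e-03 mm/s.
R = 4.896e-03 × 3600 = 17.6 mm/hr.

R ≈ 17.6 mm/hr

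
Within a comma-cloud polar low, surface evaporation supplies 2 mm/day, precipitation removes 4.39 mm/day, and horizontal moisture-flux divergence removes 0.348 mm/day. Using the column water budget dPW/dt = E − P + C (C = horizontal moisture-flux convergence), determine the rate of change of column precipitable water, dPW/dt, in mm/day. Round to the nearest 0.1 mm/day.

dPW/dt = E − P + C = 2 − 4.39 + (-0.348) = -2.7 mm/day.

dPW/dt ≈ -2.7 mm/day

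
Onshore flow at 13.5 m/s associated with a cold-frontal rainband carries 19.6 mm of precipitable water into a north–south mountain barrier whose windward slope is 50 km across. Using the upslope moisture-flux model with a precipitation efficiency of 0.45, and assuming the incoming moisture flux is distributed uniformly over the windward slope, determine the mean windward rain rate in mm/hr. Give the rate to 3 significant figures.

Incoming column moisture flux per unit ridge length: F = V × PW = 13.5 × 19.6 = 264.6 mm·m/s.
Spread over the 50 km slope with efficiency ε = 0.45: R = ε·F/W = 0.45 × 264.6 / 50000 m = 2.381e-03 mm/s.
R = 2.381e-03 × 3600 = 8.57 mm/hr.

R ≈ 8.57 mm/hr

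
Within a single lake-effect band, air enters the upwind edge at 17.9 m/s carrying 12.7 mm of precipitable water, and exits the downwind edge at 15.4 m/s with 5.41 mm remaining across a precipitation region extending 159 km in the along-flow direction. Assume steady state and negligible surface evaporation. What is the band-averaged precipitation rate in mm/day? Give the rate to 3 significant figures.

Column moisture flux per unit crosswind length is F = V × PW.
Inflow: F_in = 17.9 × 12.7 = 227.33 mm·m/s
Outflow: F_out = 15.4 × 5.41 = 83.314 mm·m/s
Steady-state rate R = (F_in − F_out)/L = (227.33 − 83.314) / 159000 m = 9.058e-04 mm/s.
R = 9.058e-04 × 3600 × 24 = 78.3 mm/day.

R ≈ 78.3 mm/day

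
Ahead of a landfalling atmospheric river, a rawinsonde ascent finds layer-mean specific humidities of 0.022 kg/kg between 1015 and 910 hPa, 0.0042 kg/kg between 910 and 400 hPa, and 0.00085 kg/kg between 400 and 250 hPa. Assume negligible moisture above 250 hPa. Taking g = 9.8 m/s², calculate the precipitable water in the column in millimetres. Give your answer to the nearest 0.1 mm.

PW ≈ 46.7 mm

Precipitable water is the column-integrated vapour mass per unit area: PW = (1/g) Σ q̄ Δp, with q in kg/kg and Δp in Pa (1 kg/m² of water = 1 mm).
Layer 1015–910 hPa: Δp = 105 hPa = 10500 Pa, q̄ = 0.022 kg/kg → 0.022 × 10500 / 9.8 = 23.57 mm
Layer 910–400 hPa: Δp = 510 hPa = 51000 Pa, q̄ = 0.0042 kg/kg → 0.0042 × 51000 / 9.8 = 21.86 mm
Layer 400–250 hPa: Δp = 150 hPa = 15000 Pa, q̄ = 0.00085 kg/kg → 0.00085 × 15000 / 9.8 = 1.30 mm
PW = 23.57 + 21.86 + 1.30 = 46.73 ≈ 46.7 mm.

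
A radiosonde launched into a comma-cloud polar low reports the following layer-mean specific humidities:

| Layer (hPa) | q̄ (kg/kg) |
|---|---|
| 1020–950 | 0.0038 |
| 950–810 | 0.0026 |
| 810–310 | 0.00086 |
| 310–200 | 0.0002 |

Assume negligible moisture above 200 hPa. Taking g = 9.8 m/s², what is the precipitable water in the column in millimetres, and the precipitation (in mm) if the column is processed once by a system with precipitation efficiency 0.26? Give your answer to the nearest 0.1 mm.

PW ≈ 11.0 mm; precipitation ≈ 2.9 mm

Precipitable water is the column-integrated vapour mass per unit area: PW = (1/g) Σ q̄ Δp, with q in kg/kg and Δp in Pa (1 kg/m² of water = 1 mm).
Layer 1020–950 hPa: Δp = 70 hPa = 7000 Pa, q̄ = 0.0038 kg/kg → 0.0038 × 7000 / 9.8 = 2.71 mm
Layer 950–810 hPa: Δp = 140 hPa = 14000 Pa, q̄ = 0.0026 kg/kg → 0.0026 × 14000 / 9.8 = 3.71 mm
Layer 810–310 hPa: Δp = 500 hPa = 50000 Pa, q̄ = 0.00086 kg/kg → 0.00086 × 50000 / 9.8 = 4.39 mm
Layer 310–200 hPa: Δp = 110 hPa = 11000 Pa, q̄ = 0.0002 kg/kg → 0.0002 × 11000 / 9.8 = 0.22 mm
PW = 2.71 + 3.71 + 4.39 + 0.22 = 11.03 ≈ 11.0 mm.
Precipitation = ε × PW = 0.26 × 11.0 = 2.9 mm.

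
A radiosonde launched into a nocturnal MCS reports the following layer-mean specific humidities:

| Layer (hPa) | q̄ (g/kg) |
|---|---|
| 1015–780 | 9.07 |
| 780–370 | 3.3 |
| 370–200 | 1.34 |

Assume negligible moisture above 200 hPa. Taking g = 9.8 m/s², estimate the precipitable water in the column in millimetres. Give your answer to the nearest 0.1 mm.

Precipitable water is the column-integrated vapour mass per unit area: PW = (1/g) Σ q̄ Δp, with q in kg/kg and Δp in Pa (1 kg/m² of water = 1 mm).
Layer 1015–780 hPa: Δp = 235 hPa = 23500 Pa, q̄ = 0.00907 kg/kg → 0.00907 × 23500 / 9.8 = 21.75 mm
Layer 780–370 hPa: Δp = 410 hPa = 41000 Pa, q̄ = 0.0033 kg/kg → 0.0033 × 41000 / 9.8 = 13.81 mm
Layer 370–200 hPa: Δp = 170 hPa = 17000 Pa, q̄ = 0.00134 kg/kg → 0.00134 × 17000 / 9.8 = 2.32 mm
PW = 21.75 + 13.81 + 2.32 = 37.88 ≈ 37.9 mm.

PW ≈ 37.9 mm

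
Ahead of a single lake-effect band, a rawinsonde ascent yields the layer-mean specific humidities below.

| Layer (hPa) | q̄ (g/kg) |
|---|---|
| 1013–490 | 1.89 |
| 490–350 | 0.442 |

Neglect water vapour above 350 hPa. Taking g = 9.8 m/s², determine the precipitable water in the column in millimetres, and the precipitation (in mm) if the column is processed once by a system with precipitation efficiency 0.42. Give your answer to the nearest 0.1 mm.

Precipitable water is the column-integrated vapour mass per unit area: PW = (1/g) Σ q̄ Δp, with q in kg/kg and Δp in Pa (1 kg/m² of water = 1 mm).
Layer 1013–490 hPa: Δp = 523 hPa = 52300 Pa, q̄ = 0.00189 kg/kg → 0.00189 × 52300 / 9.8 = 10.09 mm
Layer 490–350 hPa: Δp = 140 hPa = 14000 Pa, q̄ = 0.000442 kg/kg → 0.000442 × 14000 / 9.8 = 0.63 mm
PW = 10.09 + 0.63 = 10.72 ≈ 10.7 mm.
Precipitation = ε × PW = 0.42 × 10.7 = 4.5 mm.

PW ≈ 10.7 mm; precipitation ≈ 4.5 mm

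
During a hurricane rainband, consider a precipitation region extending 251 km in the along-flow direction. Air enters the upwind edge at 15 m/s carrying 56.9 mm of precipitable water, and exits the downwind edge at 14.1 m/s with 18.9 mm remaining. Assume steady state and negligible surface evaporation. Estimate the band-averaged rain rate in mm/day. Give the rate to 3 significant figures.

R ≈ 202 mm/day

Column moisture flux per unit crosswind length is F = V × PW.
Inflow: F_in = 15 × 56.9 = 853.5 mm·m/s
Outflow: F_out = 14.1 × 18.9 = 266.49 mm·m/s
Steady-state rate R = (F_in − F_out)/L = (853.5 − 266.49) / 251000 m = 2.339e-03 mm/s.
R = 2.339e-03 × 3600 × 24 = 202 mm/day.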